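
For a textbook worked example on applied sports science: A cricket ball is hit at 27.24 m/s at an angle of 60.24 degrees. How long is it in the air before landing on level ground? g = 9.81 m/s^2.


T = 2*v*sin(theta)/g
sin(theta) = sin(60.24 deg) = 0.8681
T = 2*27.24*0.8681 / 9.81
T = 47.2948 / 9.81 = 4.8211 s

4.8211 s


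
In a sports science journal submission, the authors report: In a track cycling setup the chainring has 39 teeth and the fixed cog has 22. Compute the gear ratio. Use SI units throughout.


GR = front_teeth / rear_teeth
GR = 39 / 22
GR = 1.7727

1.7727


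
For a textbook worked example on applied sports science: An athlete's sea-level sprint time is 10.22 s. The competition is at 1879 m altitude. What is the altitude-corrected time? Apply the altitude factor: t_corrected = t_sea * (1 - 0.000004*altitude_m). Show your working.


Correction factor = 1 - 0.000004 * 1879 = 0.992484
t_corrected = t_sea * factor = 10.22 * 0.992484
t_corrected = 10.1432 s

10.1432 s


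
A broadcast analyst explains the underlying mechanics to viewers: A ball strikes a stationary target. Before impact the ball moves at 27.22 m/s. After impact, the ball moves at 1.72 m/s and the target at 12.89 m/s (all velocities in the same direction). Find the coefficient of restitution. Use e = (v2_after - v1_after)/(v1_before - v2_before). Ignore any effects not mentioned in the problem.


e = (v2_after - v1_after) / (v1_before - v2_before)
Numerator = 12.89 - 1.72 = 11.17
Denominator = 27.22 - 0 = 27.22
e = 11.17 / 27.22 = 0.4104

0.4104


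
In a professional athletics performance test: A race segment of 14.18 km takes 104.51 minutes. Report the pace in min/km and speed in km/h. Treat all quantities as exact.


Pace = time / distance = 104.51 min / 14.18 km = 7.3702 min/km
Speed = distance / time_in_hours = 14.18 / 1.7418 hr
Speed = 8.1408 km/h

7.3702 min/km, 8.1408 km/h


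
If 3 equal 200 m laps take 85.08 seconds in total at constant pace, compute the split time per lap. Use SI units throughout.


Split time = total_time / n_laps = 85.08 / 3
Split time = 28.36 s per lap

28.36 s


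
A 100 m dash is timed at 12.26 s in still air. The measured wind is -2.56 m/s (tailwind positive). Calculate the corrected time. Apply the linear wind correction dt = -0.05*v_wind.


dt = -0.05 * v_wind = -0.05 * -2.56 = 0.128 s
t_corrected = t_still + dt = 12.26 + (0.128)
t_corrected = 12.388 s

12.388 s


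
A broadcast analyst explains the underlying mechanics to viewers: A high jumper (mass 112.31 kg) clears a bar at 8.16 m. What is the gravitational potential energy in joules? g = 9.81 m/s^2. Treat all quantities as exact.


PE = m * g * h
PE = 112.31 * 9.81 * 8.16
PE = 1101.7611 * 8.16 = 8990.3706 J

8990.3706 J


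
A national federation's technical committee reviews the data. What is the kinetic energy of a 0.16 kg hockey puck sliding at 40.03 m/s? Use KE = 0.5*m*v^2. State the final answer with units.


KE = 0.5 * m * v^2
KE = 0.5 * 0.16 * 40.03^2
KE = 0.5 * 0.16 * 1602.4009 = 128.1921 J

128.1921 J


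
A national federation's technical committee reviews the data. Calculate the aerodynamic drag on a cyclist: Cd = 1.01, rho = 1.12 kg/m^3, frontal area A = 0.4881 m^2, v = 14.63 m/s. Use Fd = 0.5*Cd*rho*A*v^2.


Fd = 0.5 * Cd * rho * A * v^2
Fd = 0.5 * 1.01 * 1.12 * 0.4881 * 14.63^2
v^2 = 214.0369
Fd = 0.5 * 1.01 * 1.12 * 0.4881 * 214.0369 = 59.089 N

59.089 N


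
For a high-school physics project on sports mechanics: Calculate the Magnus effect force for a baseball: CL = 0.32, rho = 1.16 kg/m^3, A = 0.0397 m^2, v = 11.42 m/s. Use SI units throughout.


FM = 0.5 * CL * rho * A * v^2
FM = 0.5 * 0.32 * 1.16 * 0.0397 * 11.42^2
v^2 = 130.4164
FM = 0.5 * 0.32 * 1.16 * 0.0397 * 130.4164 = 0.9609 N

0.9609 N


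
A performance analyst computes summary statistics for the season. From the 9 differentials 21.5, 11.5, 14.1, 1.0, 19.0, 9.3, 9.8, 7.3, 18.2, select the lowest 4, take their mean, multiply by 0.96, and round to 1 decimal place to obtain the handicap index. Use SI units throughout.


All differentials: 21.5, 11.5, 14.1, 1.0, 19.0, 9.3, 9.8, 7.3, 18.2
Sorted: 1.0, 7.3, 9.3, 9.8, 11.5, 14.1, 18.2, 19.0, 21.5
Best 4: 1.0, 7.3, 9.3, 9.8
Average of best = 27.4 / 4 = 6.85
Raw index = 6.85 * 0.96 = 6.576
Handicap index = round(6.576, 1) = 6.6

6.6


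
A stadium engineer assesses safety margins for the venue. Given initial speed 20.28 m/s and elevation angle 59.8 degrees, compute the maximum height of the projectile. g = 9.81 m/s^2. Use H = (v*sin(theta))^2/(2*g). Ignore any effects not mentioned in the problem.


H = (v*sin(theta))^2 / (2*g)
vy = v*sin(theta) = 20.28 * sin(59.8 deg) = 17.5275 m/s
H = vy^2 / (2*g) = 307.213 / (2*9.81)
H = 307.213 / 19.62 = 15.6582 m

15.6582 m


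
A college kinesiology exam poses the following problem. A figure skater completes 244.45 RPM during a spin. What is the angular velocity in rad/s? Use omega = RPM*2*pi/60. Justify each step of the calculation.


omega = RPM * 2 * pi / 60
omega = 244.45 * 2 * 3.14159 / 60
omega = 1535.9246 / 60 = 25.5987 rad/s

25.5987 rad/s


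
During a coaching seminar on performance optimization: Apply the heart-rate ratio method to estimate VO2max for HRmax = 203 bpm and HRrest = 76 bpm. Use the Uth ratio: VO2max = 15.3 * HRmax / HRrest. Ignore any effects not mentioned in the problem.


VO2max = 15.3 * HRmax / HRrest
VO2max = 15.3 * 203 / 76
VO2max = 3105.9 / 76 = 40.8671 mL/kg/min

40.8671 mL/kg/min


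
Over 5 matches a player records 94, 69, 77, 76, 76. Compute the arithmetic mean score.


Average = sum / n
Sum = 392
Average = 392 / 5 = 78.4

78.4


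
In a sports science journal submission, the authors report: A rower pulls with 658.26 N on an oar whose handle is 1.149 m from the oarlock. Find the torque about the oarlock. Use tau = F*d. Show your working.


tau = F * d
tau = 658.26 * 1.149
tau = 756.3407 N*m

756.3407 N*m


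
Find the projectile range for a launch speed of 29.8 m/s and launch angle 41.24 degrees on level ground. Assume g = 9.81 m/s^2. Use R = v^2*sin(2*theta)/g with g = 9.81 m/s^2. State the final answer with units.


R = v^2 * sin(2*theta) / g
Convert angle to radians: theta = 41.24 deg = 0.7198 rad
sin(2*theta) = sin(1.4395) = 0.9914
R = 29.8^2 * 0.9914 / 9.81
R = 888.04 * 0.9914 / 9.81 = 89.7454 m

89.7454 m


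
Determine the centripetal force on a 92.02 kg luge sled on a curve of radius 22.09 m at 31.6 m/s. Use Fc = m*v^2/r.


Fc = m * v^2 / r
v^2 = 31.6^2 = 998.56
Fc = 92.02 * 998.56 / 22.09
Fc = 91887.4912 / 22.09 = 4159.6872 N

4159.6872 N


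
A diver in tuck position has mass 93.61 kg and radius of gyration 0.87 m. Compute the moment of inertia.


I = m * k^2
I = 93.61 * 0.87^2
I = 93.61 * 0.7569 = 70.8534 kg*m^2

70.8534 kg*m^2


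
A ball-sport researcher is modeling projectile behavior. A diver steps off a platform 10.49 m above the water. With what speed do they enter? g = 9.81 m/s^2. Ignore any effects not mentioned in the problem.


v = sqrt(2 * g * h)
v = sqrt(2 * 9.81 * 10.49)
v = sqrt(205.8138) = 14.3462 m/s

14.3462 m/s


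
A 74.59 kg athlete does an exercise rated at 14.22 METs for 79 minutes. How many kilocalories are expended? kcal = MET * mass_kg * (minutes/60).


kcal = MET * mass * time_hr
Convert time: 79 min = 1.3167 hr
kcal = 14.22 * 74.59 * 1.3167
kcal = 1396.5486 kcal

1396.5486 kcal


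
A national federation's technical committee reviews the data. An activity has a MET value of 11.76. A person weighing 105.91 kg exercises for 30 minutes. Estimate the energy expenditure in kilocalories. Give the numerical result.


kcal = MET * mass * time_hr
Convert time: 30 min = 0.5 hr
kcal = 11.76 * 105.91 * 0.5
kcal = 622.7508 kcal

622.7508 kcal


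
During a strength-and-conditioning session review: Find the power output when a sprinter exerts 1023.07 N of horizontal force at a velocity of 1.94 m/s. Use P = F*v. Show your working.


P = F * v
P = 1023.07 * 1.94
P = 1984.7558 W

1984.7558 W


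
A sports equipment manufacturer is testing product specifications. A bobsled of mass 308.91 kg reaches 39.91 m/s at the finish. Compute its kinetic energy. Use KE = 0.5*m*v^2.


KE = 0.5 * m * v^2
KE = 0.5 * 308.91 * 39.91^2
KE = 0.5 * 308.91 * 1592.8081 = 246017.1751 J

246017.1751 J


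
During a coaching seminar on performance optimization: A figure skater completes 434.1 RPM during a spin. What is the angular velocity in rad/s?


omega = RPM * 2 * pi / 60
omega = 434.1 * 2 * 3.14159 / 60
omega = 2727.5307 / 60 = 45.4588 rad/s

45.4588 rad/s


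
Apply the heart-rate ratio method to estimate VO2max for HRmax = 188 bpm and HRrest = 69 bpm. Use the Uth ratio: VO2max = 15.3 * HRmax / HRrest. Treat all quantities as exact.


VO2max = 15.3 * HRmax / HRrest
VO2max = 15.3 * 188 / 69
VO2max = 2876.4 / 69 = 41.687 mL/kg/min

41.687 mL/kg/min


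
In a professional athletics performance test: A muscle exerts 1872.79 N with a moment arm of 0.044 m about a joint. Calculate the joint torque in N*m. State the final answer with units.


tau = F * d
tau = 1872.79 * 0.044
tau = 82.4028 N*m

82.4028 N*m


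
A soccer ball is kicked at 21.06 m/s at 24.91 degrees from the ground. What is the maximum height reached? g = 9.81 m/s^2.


H = (v*sin(theta))^2 / (2*g)
vy = v*sin(theta) = 21.06 * sin(24.91 deg) = 8.8703 m/s
H = vy^2 / (2*g) = 78.6831 / (2*9.81)
H = 78.6831 / 19.62 = 4.0104 m

4.0104 m


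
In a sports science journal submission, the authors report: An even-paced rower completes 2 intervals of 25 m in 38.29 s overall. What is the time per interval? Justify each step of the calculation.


Split time = total_time / n_laps = 38.29 / 2
Split time = 19.145 s per lap

19.145 s


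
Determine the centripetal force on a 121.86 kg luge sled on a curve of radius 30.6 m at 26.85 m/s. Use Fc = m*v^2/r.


Fc = m * v^2 / r
v^2 = 26.85^2 = 720.9225
Fc = 121.86 * 720.9225 / 30.6
Fc = 87851.6159 / 30.6 = 2870.9678 N

2870.9678 N


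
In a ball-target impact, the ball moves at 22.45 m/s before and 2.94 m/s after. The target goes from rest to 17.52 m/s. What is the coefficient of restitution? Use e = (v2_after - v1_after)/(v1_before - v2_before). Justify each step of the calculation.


e = (v2_after - v1_after) / (v1_before - v2_before)
Numerator = 17.52 - 2.94 = 14.58
Denominator = 22.45 - 0 = 22.45
e = 14.58 / 22.45 = 0.6494

0.6494


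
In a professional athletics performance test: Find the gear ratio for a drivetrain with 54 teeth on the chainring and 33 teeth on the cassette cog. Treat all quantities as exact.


GR = front_teeth / rear_teeth
GR = 54 / 33
GR = 1.6364

1.6364


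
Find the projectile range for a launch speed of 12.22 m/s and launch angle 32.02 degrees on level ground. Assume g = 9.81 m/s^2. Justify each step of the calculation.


R = v^2 * sin(2*theta) / g
Convert angle to radians: theta = 32.02 deg = 0.5589 rad
sin(2*theta) = sin(1.1177) = 0.8991
R = 12.22^2 * 0.8991 / 9.81
R = 149.3284 * 0.8991 / 9.81 = 13.6862 m

13.6862 m


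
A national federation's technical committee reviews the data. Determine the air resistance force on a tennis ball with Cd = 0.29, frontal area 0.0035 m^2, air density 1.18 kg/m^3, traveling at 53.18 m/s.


Fd = 0.5 * Cd * rho * A * v^2
Fd = 0.5 * 0.29 * 1.18 * 0.0035 * 53.18^2
v^2 = 2828.1124
Fd = 0.5 * 0.29 * 1.18 * 0.0035 * 2828.1124 = 1.6936 N

1.6936 N


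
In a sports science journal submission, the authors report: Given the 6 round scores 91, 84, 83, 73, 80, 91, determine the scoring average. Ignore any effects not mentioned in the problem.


Average = sum / n
Sum = 502
Average = 502 / 6 = 83.6667

83.6667


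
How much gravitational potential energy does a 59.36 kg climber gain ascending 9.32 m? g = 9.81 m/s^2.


PE = m * g * h
PE = 59.36 * 9.81 * 9.32
PE = 582.3216 * 9.32 = 5427.2373 J

5427.2373 J


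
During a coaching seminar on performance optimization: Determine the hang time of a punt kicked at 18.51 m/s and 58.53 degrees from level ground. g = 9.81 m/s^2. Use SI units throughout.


T = 2*v*sin(theta)/g
sin(theta) = sin(58.53 deg) = 0.8529
T = 2*18.51*0.8529 / 9.81
T = 31.5749 / 9.81 = 3.2186 s

3.2186 s


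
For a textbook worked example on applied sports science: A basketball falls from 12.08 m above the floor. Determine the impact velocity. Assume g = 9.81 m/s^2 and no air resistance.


v = sqrt(2 * g * h)
v = sqrt(2 * 9.81 * 12.08)
v = sqrt(237.0096) = 15.3951 m/s

15.3951 m/s


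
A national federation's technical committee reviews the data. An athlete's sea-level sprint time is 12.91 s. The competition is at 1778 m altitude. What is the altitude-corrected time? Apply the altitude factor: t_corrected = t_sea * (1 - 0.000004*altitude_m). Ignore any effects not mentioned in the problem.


Correction factor = 1 - 0.000004 * 1778 = 0.992888
t_corrected = t_sea * factor = 12.91 * 0.992888
t_corrected = 12.8182 s

12.8182 s


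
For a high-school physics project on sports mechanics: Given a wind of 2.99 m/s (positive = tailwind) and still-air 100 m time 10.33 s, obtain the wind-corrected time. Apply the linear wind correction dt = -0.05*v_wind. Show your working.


dt = -0.05 * v_wind = -0.05 * 2.99 = -0.1495 s
t_corrected = t_still + dt = 10.33 + (-0.1495)
t_corrected = 10.1805 s

10.1805 s


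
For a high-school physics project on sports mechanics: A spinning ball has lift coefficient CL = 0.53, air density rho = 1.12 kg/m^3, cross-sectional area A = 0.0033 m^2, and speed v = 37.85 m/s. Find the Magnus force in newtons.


FM = 0.5 * CL * rho * A * v^2
FM = 0.5 * 0.53 * 1.12 * 0.0033 * 37.85^2
v^2 = 1432.6225
FM = 0.5 * 0.53 * 1.12 * 0.0033 * 1432.6225 = 1.4032 N

1.4032 N


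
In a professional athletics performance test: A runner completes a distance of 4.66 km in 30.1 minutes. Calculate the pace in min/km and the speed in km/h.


Pace = time / distance = 30.1 min / 4.66 km = 6.4592 min/km
Speed = distance / time_in_hours = 4.66 / 0.5017 hr
Speed = 9.289 km/h

6.4592 min/km, 9.289 km/h


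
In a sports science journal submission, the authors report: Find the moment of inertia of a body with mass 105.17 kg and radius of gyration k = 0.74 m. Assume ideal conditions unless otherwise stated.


I = m * k^2
I = 105.17 * 0.74^2
I = 105.17 * 0.5476 = 57.5911 kg*m^2

57.5911 kg*m^2


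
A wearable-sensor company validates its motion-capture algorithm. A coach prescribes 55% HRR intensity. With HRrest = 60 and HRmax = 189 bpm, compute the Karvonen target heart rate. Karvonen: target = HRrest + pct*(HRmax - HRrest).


Target = HRrest + pct*(HRmax - HRrest)
Heart rate reserve = HRmax - HRrest = 189 - 60 = 129 bpm
Fraction = 55% = 0.55
Target = 60 + 0.55 * 129
Target = 60 + 70.95 = 130.95 bpm

130.95 bpm


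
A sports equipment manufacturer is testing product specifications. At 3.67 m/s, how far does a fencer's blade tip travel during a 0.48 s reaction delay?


d = v * t
d = 3.67 * 0.48
d = 1.7616 m

1.7616 m


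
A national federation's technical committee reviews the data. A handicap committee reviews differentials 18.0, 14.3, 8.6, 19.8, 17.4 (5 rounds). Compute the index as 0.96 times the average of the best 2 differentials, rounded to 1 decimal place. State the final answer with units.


All differentials: 18.0, 14.3, 8.6, 19.8, 17.4
Sorted: 8.6, 14.3, 17.4, 18.0, 19.8
Best 2: 8.6, 14.3
Average of best = 22.9 / 2 = 11.45
Raw index = 11.45 * 0.96 = 10.992
Handicap index = round(10.992, 1) = 11.0

11.0


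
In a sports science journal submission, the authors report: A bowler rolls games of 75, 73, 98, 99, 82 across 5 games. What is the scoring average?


Average = sum / n
Sum = 427
Average = 427 / 5 = 85.4

85.4


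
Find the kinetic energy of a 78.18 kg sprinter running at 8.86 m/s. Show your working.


KE = 0.5 * m * v^2
KE = 0.5 * 78.18 * 8.86^2
KE = 0.5 * 78.18 * 78.4996 = 3068.5494 J

3068.5494 J


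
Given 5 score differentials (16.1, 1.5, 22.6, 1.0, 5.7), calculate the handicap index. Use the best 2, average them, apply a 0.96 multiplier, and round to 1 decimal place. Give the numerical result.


All differentials: 16.1, 1.5, 22.6, 1.0, 5.7
Sorted: 1.0, 1.5, 5.7, 16.1, 22.6
Best 2: 1.0, 1.5
Average of best = 2.5 / 2 = 1.25
Raw index = 1.25 * 0.96 = 1.2
Handicap index = round(1.2, 1) = 1.2

1.2


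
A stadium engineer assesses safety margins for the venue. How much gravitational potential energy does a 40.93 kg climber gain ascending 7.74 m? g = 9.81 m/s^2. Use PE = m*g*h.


PE = m * g * h
PE = 40.93 * 9.81 * 7.74
PE = 401.5233 * 7.74 = 3107.7903 J

3107.7903 J


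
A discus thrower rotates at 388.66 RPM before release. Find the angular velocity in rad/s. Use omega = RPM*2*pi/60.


omega = RPM * 2 * pi / 60
omega = 388.66 * 2 * 3.14159 / 60
omega = 2442.0228 / 60 = 40.7004 rad/s

40.7004 rad/s


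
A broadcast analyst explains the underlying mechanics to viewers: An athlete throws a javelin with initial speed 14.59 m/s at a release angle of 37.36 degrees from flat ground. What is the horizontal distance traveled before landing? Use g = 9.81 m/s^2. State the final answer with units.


R = v^2 * sin(2*theta) / g
Convert angle to radians: theta = 37.36 deg = 0.6521 rad
sin(2*theta) = sin(1.3041) = 0.9646
R = 14.59^2 * 0.9646 / 9.81
R = 212.8681 * 0.9646 / 9.81 = 20.932 m

20.932 m


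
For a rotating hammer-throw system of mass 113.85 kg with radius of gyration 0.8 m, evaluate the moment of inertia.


I = m * k^2
I = 113.85 * 0.8^2
I = 113.85 * 0.64 = 72.864 kg*m^2

72.864 kg*m^2


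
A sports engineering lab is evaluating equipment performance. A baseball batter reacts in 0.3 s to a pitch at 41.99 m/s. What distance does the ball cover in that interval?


d = v * t
d = 41.99 * 0.3
d = 12.597 m

12.597 m


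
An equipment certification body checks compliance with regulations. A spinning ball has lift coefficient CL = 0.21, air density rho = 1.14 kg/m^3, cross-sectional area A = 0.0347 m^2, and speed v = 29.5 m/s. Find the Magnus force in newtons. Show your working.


FM = 0.5 * CL * rho * A * v^2
FM = 0.5 * 0.21 * 1.14 * 0.0347 * 29.5^2
v^2 = 870.25
FM = 0.5 * 0.21 * 1.14 * 0.0347 * 870.25 = 3.6147 N

3.6147 N


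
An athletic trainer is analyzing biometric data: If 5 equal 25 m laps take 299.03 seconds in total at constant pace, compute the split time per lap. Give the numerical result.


Split time = total_time / n_laps = 299.03 / 5
Split time = 59.806 s per lap

59.806 s


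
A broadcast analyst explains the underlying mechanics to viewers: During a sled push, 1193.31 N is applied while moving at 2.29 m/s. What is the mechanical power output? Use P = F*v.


P = F * v
P = 1193.31 * 2.29
P = 2732.6799 W

2732.6799 W


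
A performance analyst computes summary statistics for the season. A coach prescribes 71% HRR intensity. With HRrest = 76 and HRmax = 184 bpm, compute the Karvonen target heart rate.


Target = HRrest + pct*(HRmax - HRrest)
Heart rate reserve = HRmax - HRrest = 184 - 76 = 108 bpm
Fraction = 71% = 0.71
Target = 76 + 0.71 * 108
Target = 76 + 76.68 = 152.68 bpm

152.68 bpm


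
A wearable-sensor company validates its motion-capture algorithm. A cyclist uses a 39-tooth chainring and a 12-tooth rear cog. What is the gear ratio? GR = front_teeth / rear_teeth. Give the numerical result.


GR = front_teeth / rear_teeth
GR = 39 / 12
GR = 3.25

3.25


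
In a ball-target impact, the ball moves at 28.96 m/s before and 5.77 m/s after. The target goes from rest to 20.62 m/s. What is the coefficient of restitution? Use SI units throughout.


e = (v2_after - v1_after) / (v1_before - v2_before)
Numerator = 20.62 - 5.77 = 14.85
Denominator = 28.96 - 0 = 28.96
e = 14.85 / 28.96 = 0.5128

0.5128


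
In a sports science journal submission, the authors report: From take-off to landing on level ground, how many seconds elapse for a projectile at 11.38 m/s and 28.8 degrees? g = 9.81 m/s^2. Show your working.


T = 2*v*sin(theta)/g
sin(theta) = sin(28.8 deg) = 0.4818
T = 2*11.38*0.4818 / 9.81
T = 10.9647 / 9.81 = 1.1177 s

1.1177 s


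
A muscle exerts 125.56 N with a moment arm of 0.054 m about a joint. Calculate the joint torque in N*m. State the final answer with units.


tau = F * d
tau = 125.56 * 0.054
tau = 6.7802 N*m

6.7802 N*m


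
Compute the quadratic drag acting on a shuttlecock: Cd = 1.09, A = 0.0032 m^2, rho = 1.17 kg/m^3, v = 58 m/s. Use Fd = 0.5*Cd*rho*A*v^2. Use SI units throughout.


Fd = 0.5 * Cd * rho * A * v^2
Fd = 0.5 * 1.09 * 1.17 * 0.0032 * 58^2
v^2 = 3364
Fd = 0.5 * 1.09 * 1.17 * 0.0032 * 3364 = 6.8642 N

6.8642 N


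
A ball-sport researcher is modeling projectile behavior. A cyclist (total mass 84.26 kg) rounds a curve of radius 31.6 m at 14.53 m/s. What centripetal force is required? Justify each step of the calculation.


Fc = m * v^2 / r
v^2 = 14.53^2 = 211.1209
Fc = 84.26 * 211.1209 / 31.6
Fc = 17789.047 / 31.6 = 562.9445 N

562.9445 N


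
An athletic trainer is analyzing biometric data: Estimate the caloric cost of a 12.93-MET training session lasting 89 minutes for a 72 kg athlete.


kcal = MET * mass * time_hr
Convert time: 89 min = 1.4833 hr
kcal = 12.93 * 72 * 1.4833
kcal = 1380.924 kcal

1380.924 kcal


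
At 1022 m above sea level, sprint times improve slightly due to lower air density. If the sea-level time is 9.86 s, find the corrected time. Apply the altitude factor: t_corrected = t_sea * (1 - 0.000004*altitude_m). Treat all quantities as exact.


Correction factor = 1 - 0.000004 * 1022 = 0.995912
t_corrected = t_sea * factor = 9.86 * 0.995912
t_corrected = 9.8197 s

9.8197 s


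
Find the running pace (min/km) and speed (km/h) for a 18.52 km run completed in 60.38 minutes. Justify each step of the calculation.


Pace = time / distance = 60.38 min / 18.52 km = 3.2603 min/km
Speed = distance / time_in_hours = 18.52 / 1.0063 hr
Speed = 18.4034 km/h

3.2603 min/km, 18.4034 km/h


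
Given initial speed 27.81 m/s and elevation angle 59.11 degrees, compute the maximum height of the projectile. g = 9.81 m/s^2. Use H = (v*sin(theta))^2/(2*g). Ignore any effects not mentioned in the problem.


H = (v*sin(theta))^2 / (2*g)
vy = v*sin(theta) = 27.81 * sin(59.11 deg) = 23.8653 m/s
H = vy^2 / (2*g) = 569.5515 / (2*9.81)
H = 569.5515 / 19.62 = 29.0291 m

29.0291 m


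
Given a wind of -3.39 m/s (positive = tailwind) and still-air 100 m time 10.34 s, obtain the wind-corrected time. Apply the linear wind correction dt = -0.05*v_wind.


dt = -0.05 * v_wind = -0.05 * -3.39 = 0.1695 s
t_corrected = t_still + dt = 10.34 + (0.1695)
t_corrected = 10.5095 s

10.5095 s


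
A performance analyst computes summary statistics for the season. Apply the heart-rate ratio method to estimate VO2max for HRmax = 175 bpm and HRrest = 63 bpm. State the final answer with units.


VO2max = 15.3 * HRmax / HRrest
VO2max = 15.3 * 175 / 63
VO2max = 2677.5 / 63 = 42.5 mL/kg/min

42.5 mL/kg/min


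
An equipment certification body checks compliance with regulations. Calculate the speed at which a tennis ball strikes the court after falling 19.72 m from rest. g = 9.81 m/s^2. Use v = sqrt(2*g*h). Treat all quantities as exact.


v = sqrt(2 * g * h)
v = sqrt(2 * 9.81 * 19.72)
v = sqrt(386.9064) = 19.6699 m/s

19.6699 m/s


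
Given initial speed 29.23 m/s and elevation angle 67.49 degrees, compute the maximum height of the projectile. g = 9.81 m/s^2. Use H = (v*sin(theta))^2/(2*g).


H = (v*sin(theta))^2 / (2*g)
vy = v*sin(theta) = 29.23 * sin(67.49 deg) = 27.003 m/s
H = vy^2 / (2*g) = 729.1645 / (2*9.81)
H = 729.1645 / 19.62 = 37.1643 m

37.1643 m


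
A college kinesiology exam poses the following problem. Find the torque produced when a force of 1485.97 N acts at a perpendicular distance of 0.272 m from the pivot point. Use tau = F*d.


tau = F * d
tau = 1485.97 * 0.272
tau = 404.1838 N*m

404.1838 N*m


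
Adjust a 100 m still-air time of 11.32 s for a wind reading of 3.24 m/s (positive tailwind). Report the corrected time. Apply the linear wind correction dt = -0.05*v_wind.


dt = -0.05 * v_wind = -0.05 * 3.24 = -0.162 s
t_corrected = t_still + dt = 11.32 + (-0.162)
t_corrected = 11.158 s

11.158 s


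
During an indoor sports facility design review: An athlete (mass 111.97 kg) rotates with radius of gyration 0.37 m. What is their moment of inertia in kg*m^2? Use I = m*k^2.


I = m * k^2
I = 111.97 * 0.37^2
I = 111.97 * 0.1369 = 15.3287 kg*m^2

15.3287 kg*m^2


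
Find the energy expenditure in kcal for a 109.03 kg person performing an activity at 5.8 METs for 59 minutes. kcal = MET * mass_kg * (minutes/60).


kcal = MET * mass * time_hr
Convert time: 59 min = 0.9833 hr
kcal = 5.8 * 109.03 * 0.9833
kcal = 621.8344 kcal

621.8344 kcal


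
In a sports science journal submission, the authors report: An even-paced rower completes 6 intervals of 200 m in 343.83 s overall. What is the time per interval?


Split time = total_time / n_laps = 343.83 / 6
Split time = 57.305 s per lap

57.305 s


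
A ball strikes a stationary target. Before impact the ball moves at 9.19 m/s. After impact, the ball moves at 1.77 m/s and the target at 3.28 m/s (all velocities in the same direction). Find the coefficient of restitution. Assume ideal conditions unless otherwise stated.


e = (v2_after - v1_after) / (v1_before - v2_before)
Numerator = 3.28 - 1.77 = 1.51
Denominator = 9.19 - 0 = 9.19
e = 1.51 / 9.19 = 0.1643

0.1643


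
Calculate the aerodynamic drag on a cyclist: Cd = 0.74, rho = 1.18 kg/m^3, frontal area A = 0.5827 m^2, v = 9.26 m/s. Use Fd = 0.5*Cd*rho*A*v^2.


Fd = 0.5 * Cd * rho * A * v^2
Fd = 0.5 * 0.74 * 1.18 * 0.5827 * 9.26^2
v^2 = 85.7476
Fd = 0.5 * 0.74 * 1.18 * 0.5827 * 85.7476 = 21.8148 N

21.8148 N


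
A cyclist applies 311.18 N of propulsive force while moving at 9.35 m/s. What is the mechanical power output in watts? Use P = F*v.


P = F * v
P = 311.18 * 9.35
P = 2909.533 W

2909.533 W


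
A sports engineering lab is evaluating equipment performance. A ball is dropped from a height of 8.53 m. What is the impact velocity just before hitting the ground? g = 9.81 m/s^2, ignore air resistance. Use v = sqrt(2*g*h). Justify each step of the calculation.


v = sqrt(2 * g * h)
v = sqrt(2 * 9.81 * 8.53)
v = sqrt(167.3586) = 12.9367 m/s

12.9367 m/s


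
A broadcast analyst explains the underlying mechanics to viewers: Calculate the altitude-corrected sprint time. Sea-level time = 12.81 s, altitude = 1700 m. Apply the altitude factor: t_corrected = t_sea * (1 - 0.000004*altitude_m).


Correction factor = 1 - 0.000004 * 1700 = 0.9932
t_corrected = t_sea * factor = 12.81 * 0.9932
t_corrected = 12.7229 s

12.7229 s


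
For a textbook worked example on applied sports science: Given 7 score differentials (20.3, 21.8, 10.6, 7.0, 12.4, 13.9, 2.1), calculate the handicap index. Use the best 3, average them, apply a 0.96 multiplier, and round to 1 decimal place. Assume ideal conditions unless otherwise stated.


All differentials: 20.3, 21.8, 10.6, 7.0, 12.4, 13.9, 2.1
Sorted: 2.1, 7.0, 10.6, 12.4, 13.9, 20.3, 21.8
Best 3: 2.1, 7.0, 10.6
Average of best = 19.7 / 3 = 6.5667
Raw index = 6.5667 * 0.96 = 6.304
Handicap index = round(6.304, 1) = 6.3

6.3


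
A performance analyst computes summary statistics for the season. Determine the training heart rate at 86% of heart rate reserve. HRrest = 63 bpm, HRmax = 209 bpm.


Target = HRrest + pct*(HRmax - HRrest)
Heart rate reserve = HRmax - HRrest = 209 - 63 = 146 bpm
Fraction = 86% = 0.86
Target = 63 + 0.86 * 146
Target = 63 + 125.56 = 188.56 bpm

188.56 bpm


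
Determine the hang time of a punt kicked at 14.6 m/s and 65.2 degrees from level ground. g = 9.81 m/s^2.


T = 2*v*sin(theta)/g
sin(theta) = sin(65.2 deg) = 0.9078
T = 2*14.6*0.9078 / 9.81
T = 26.5071 / 9.81 = 2.702 s

2.702 s


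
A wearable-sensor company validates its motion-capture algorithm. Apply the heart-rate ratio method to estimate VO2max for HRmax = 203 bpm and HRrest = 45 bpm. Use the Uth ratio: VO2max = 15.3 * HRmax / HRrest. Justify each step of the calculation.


VO2max = 15.3 * HRmax / HRrest
VO2max = 15.3 * 203 / 45
VO2max = 3105.9 / 45 = 69.02 mL/kg/min

69.02 mL/kg/min


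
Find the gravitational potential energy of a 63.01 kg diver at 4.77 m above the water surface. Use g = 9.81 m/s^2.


PE = m * g * h
PE = 63.01 * 9.81 * 4.77
PE = 618.1281 * 4.77 = 2948.471 J

2948.471 J


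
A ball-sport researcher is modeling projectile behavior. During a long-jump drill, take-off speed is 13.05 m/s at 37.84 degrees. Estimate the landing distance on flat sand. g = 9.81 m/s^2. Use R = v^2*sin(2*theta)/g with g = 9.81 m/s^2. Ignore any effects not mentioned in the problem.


R = v^2 * sin(2*theta) / g
Convert angle to radians: theta = 37.84 deg = 0.6604 rad
sin(2*theta) = sin(1.3209) = 0.9689
R = 13.05^2 * 0.9689 / 9.81
R = 170.3025 * 0.9689 / 9.81 = 16.8207 m

16.8207 m


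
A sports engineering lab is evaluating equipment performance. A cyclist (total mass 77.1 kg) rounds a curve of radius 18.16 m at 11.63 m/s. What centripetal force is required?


Fc = m * v^2 / r
v^2 = 11.63^2 = 135.2569
Fc = 77.1 * 135.2569 / 18.16
Fc = 10428.307 / 18.16 = 574.246 N

574.246 N


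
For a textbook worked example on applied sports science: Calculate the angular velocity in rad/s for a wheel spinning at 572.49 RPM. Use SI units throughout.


omega = RPM * 2 * pi / 60
omega = 572.49 * 2 * 3.14159 / 60
omega = 3597.0608 / 60 = 59.951 rad/s

59.951 rad/s


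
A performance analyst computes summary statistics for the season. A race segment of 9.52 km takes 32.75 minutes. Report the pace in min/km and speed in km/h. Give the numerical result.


Pace = time / distance = 32.75 min / 9.52 km = 3.4401 min/km
Speed = distance / time_in_hours = 9.52 / 0.5458 hr
Speed = 17.4412 km/h

3.4401 min/km, 17.4412 km/h


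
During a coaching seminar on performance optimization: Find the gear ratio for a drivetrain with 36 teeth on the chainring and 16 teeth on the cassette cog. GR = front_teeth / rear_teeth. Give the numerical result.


GR = front_teeth / rear_teeth
GR = 36 / 16
GR = 2.25

2.25


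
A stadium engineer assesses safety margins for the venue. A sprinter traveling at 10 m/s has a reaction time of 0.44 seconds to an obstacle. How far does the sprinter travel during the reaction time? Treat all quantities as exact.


d = v * t
d = 10 * 0.44
d = 4.4 m

4.4 m


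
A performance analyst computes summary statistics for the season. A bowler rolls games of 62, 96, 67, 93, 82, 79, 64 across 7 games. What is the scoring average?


Average = sum / n
Sum = 543
Average = 543 / 7 = 77.5714

77.5714


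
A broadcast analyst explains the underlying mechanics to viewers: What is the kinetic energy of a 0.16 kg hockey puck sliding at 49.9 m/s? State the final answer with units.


KE = 0.5 * m * v^2
KE = 0.5 * 0.16 * 49.9^2
KE = 0.5 * 0.16 * 2490.01 = 199.2008 J

199.2008 J


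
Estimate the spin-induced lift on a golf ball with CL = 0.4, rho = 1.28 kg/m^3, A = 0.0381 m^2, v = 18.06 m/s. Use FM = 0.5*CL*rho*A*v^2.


FM = 0.5 * CL * rho * A * v^2
FM = 0.5 * 0.4 * 1.28 * 0.0381 * 18.06^2
v^2 = 326.1636
FM = 0.5 * 0.4 * 1.28 * 0.0381 * 326.1636 = 3.1813 N

3.1813 N


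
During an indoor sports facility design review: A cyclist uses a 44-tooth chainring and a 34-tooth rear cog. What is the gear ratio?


GR = front_teeth / rear_teeth
GR = 44 / 34
GR = 1.2941

1.2941


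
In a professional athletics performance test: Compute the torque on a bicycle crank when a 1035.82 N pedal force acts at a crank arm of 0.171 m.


tau = F * d
tau = 1035.82 * 0.171
tau = 177.1252 N*m

177.1252 N*m


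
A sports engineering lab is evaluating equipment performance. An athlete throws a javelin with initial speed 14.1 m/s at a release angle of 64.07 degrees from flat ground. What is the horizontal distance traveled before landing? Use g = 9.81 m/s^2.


R = v^2 * sin(2*theta) / g
Convert angle to radians: theta = 64.07 deg = 1.1182 rad
sin(2*theta) = sin(2.2365) = 0.7865
R = 14.1^2 * 0.7865 / 9.81
R = 198.81 * 0.7865 / 9.81 = 15.9393 m

15.9393 m


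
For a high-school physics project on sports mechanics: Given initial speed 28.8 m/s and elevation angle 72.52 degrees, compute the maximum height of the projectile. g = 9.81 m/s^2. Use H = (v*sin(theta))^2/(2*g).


H = (v*sin(theta))^2 / (2*g)
vy = v*sin(theta) = 28.8 * sin(72.52 deg) = 27.4701 m/s
H = vy^2 / (2*g) = 754.6047 / (2*9.81)
H = 754.6047 / 19.62 = 38.461 m

38.461 m


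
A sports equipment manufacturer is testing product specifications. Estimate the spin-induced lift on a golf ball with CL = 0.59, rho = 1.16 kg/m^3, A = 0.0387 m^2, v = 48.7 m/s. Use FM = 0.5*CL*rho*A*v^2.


FM = 0.5 * CL * rho * A * v^2
FM = 0.5 * 0.59 * 1.16 * 0.0387 * 48.7^2
v^2 = 2371.69
FM = 0.5 * 0.59 * 1.16 * 0.0387 * 2371.69 = 31.4086 N

31.4086 N


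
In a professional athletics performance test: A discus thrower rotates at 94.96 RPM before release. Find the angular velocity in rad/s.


omega = RPM * 2 * pi / 60
omega = 94.96 * 2 * 3.14159 / 60
omega = 596.6513 / 60 = 9.9442 rad/s

9.9442 rad/s


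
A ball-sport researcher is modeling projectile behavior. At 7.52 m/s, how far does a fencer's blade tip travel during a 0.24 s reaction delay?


d = v * t
d = 7.52 * 0.24
d = 1.8048 m

1.8048 m


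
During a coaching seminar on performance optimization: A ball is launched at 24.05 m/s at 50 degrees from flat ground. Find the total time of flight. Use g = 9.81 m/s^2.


T = 2*v*sin(theta)/g
sin(theta) = sin(50 deg) = 0.766
T = 2*24.05*0.766 / 9.81
T = 36.8467 / 9.81 = 3.756 s

3.756 s


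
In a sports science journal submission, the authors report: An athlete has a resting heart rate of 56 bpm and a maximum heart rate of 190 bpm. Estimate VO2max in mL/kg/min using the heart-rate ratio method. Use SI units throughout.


VO2max = 15.3 * HRmax / HRrest
VO2max = 15.3 * 190 / 56
VO2max = 2907 / 56 = 51.9107 mL/kg/min

51.9107 mL/kg/min


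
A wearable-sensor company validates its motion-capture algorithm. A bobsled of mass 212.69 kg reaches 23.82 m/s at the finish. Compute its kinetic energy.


KE = 0.5 * m * v^2
KE = 0.5 * 212.69 * 23.82^2
KE = 0.5 * 212.69 * 567.3924 = 60339.3448 J

60339.3448 J


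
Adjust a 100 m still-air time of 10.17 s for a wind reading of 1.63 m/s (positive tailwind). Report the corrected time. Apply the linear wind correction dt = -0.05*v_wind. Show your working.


dt = -0.05 * v_wind = -0.05 * 1.63 = -0.0815 s
t_corrected = t_still + dt = 10.17 + (-0.0815)
t_corrected = 10.0885 s

10.0885 s


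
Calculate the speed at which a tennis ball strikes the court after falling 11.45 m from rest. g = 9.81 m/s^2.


v = sqrt(2 * g * h)
v = sqrt(2 * 9.81 * 11.45)
v = sqrt(224.649) = 14.9883 m/s

14.9883 m/s


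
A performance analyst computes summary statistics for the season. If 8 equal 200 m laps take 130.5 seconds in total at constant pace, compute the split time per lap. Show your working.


Split time = total_time / n_laps = 130.5 / 8
Split time = 16.3125 s per lap

16.3125 s


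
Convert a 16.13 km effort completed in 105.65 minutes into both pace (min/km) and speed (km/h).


Pace = time / distance = 105.65 min / 16.13 km = 6.5499 min/km
Speed = distance / time_in_hours = 16.13 / 1.7608 hr
Speed = 9.1604 km/h

6.5499 min/km, 9.1604 km/h


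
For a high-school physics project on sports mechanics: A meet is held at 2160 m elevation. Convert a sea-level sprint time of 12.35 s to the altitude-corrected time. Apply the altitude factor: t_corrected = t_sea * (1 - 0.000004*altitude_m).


Correction factor = 1 - 0.000004 * 2160 = 0.99136
t_corrected = t_sea * factor = 12.35 * 0.99136
t_corrected = 12.2433 s

12.2433 s


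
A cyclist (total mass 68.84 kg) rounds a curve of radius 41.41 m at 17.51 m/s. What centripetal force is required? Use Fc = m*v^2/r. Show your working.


Fc = m * v^2 / r
v^2 = 17.51^2 = 306.6001
Fc = 68.84 * 306.6001 / 41.41
Fc = 21106.3509 / 41.41 = 509.6921 N

509.6921 N


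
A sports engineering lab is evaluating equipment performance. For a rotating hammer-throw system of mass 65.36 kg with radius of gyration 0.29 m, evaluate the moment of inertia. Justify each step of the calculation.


I = m * k^2
I = 65.36 * 0.29^2
I = 65.36 * 0.0841 = 5.4968 kg*m^2

5.4968 kg*m^2


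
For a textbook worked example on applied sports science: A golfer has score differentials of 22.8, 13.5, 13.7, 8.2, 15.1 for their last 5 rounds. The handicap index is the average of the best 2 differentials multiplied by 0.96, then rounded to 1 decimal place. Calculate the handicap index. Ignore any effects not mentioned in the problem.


All differentials: 22.8, 13.5, 13.7, 8.2, 15.1
Sorted: 8.2, 13.5, 13.7, 15.1, 22.8
Best 2: 8.2, 13.5
Average of best = 21.7 / 2 = 10.85
Raw index = 10.85 * 0.96 = 10.416
Handicap index = round(10.416, 1) = 10.4

10.4


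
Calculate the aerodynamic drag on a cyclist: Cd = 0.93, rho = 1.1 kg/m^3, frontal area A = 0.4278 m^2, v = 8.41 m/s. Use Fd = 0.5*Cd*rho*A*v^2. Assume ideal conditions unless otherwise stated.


Fd = 0.5 * Cd * rho * A * v^2
Fd = 0.5 * 0.93 * 1.1 * 0.4278 * 8.41^2
v^2 = 70.7281
Fd = 0.5 * 0.93 * 1.1 * 0.4278 * 70.7281 = 15.4767 N

15.4767 N


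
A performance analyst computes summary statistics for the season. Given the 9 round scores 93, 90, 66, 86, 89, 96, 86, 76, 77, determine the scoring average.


Average = sum / n
Sum = 759
Average = 759 / 9 = 84.3333

84.3333


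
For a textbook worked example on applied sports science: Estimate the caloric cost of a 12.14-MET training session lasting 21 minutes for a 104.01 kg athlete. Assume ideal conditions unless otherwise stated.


kcal = MET * mass * time_hr
Convert time: 21 min = 0.35 hr
kcal = 12.14 * 104.01 * 0.35
kcal = 441.9385 kcal

441.9385 kcal


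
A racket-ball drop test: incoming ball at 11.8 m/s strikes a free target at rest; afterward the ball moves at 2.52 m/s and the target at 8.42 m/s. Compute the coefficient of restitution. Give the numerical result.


e = (v2_after - v1_after) / (v1_before - v2_before)
Numerator = 8.42 - 2.52 = 5.9
Denominator = 11.8 - 0 = 11.8
e = 5.9 / 11.8 = 0.5

0.5


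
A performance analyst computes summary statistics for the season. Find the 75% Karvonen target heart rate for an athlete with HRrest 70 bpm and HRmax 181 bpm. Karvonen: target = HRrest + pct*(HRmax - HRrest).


Target = HRrest + pct*(HRmax - HRrest)
Heart rate reserve = HRmax - HRrest = 181 - 70 = 111 bpm
Fraction = 75% = 0.75
Target = 70 + 0.75 * 111
Target = 70 + 83.25 = 153.25 bpm

153.25 bpm


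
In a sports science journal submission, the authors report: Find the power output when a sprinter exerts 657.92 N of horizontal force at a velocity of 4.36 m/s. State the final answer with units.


P = F * v
P = 657.92 * 4.36
P = 2868.5312 W

2868.5312 W


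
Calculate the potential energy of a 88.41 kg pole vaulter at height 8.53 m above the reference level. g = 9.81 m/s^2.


PE = m * g * h
PE = 88.41 * 9.81 * 8.53
PE = 867.3021 * 8.53 = 7398.0869 J

7398.0869 J


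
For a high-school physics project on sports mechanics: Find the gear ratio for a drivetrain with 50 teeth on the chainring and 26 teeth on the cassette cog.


GR = front_teeth / rear_teeth
GR = 50 / 26
GR = 1.9231

1.9231


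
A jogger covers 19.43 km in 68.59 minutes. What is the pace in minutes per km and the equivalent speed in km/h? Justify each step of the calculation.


Pace = time / distance = 68.59 min / 19.43 km = 3.5301 min/km
Speed = distance / time_in_hours = 19.43 / 1.1432 hr
Speed = 16.9966 km/h

3.5301 min/km, 16.9966 km/h


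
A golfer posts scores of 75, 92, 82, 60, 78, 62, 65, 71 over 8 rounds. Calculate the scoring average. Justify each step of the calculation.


Average = sum / n
Sum = 585
Average = 585 / 8 = 73.125

73.125


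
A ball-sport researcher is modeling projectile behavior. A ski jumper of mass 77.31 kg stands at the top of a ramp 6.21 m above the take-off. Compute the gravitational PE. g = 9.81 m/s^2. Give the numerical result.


PE = m * g * h
PE = 77.31 * 9.81 * 6.21
PE = 758.4111 * 6.21 = 4709.7329 J

4709.7329 J
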